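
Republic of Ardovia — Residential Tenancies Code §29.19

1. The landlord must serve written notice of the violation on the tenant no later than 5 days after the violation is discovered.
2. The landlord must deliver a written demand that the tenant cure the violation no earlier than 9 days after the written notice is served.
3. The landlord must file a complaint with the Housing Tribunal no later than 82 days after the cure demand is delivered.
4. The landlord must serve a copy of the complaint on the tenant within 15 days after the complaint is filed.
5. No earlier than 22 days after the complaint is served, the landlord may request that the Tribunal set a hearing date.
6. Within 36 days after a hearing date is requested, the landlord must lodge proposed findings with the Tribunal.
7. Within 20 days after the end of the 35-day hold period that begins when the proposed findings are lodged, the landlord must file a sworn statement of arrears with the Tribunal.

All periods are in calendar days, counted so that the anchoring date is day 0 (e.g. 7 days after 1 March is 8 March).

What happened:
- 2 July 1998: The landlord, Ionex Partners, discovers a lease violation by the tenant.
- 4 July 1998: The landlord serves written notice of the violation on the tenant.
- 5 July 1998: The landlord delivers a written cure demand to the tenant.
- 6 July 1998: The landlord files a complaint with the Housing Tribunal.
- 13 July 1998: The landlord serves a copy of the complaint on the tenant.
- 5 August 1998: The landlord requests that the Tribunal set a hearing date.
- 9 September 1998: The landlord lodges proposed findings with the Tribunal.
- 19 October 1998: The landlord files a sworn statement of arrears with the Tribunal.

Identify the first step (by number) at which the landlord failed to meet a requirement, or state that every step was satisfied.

Step 2

Step 1 — counting 5 days from 2 July 1998 (when the violation is discovered) gives a deadline of 7 July 1998; 4 July 1998 is within that limit.
Step 2 — must wait 9 days from 4 July 1998 (when the written notice is served), so not before 13 July 1998; done 5 July 1998 — 8 days too early.
That is the first point of non-compliance.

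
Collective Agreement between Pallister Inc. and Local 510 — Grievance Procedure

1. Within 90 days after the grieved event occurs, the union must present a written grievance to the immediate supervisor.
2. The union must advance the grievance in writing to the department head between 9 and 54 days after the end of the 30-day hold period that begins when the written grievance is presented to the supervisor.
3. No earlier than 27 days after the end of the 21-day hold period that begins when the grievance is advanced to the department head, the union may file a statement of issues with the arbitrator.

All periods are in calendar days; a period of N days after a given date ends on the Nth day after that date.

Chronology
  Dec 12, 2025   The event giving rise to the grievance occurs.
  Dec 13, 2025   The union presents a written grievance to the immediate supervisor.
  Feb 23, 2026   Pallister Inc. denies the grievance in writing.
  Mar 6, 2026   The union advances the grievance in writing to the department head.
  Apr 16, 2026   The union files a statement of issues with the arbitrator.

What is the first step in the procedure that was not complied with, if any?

Step 3

(1) due by Dec 12, 2025 + 90 days = Mar 12, 2026; Dec 13, 2025 is within that limit.
(2) the permitted window runs from Jan 12, 2026 + 9 = Jan 21, 2026 to Jan 12, 2026 + 54 = Mar 7, 2026; Mar 6, 2026 falls inside that range.
(3) permitted from Mar 27, 2026 + 27 days = Apr 23, 2026 onward; Apr 16, 2026 is 7 days before the earliest permitted date.
No need to go further; step 3 was not satisfied.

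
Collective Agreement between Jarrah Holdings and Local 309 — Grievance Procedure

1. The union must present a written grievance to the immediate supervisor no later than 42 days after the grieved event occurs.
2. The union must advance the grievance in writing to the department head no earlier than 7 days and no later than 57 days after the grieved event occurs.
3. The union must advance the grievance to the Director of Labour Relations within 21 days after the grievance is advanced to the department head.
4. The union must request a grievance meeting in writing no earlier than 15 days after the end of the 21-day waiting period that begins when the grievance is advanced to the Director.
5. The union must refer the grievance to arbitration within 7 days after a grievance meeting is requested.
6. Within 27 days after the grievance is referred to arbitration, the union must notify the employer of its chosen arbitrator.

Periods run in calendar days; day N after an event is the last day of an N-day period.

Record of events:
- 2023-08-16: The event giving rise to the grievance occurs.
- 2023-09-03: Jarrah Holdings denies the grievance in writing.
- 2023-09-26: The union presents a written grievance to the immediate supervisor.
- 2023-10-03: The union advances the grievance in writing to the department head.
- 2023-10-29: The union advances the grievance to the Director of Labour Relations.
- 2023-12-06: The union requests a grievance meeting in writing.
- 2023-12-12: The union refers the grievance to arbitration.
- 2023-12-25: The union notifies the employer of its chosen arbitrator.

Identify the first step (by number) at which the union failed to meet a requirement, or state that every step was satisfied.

Step 3

(1) due by 2023-08-16 + 42 days = 2023-09-27; done 2023-09-26 — timely.
(2) the permitted window runs from 2023-08-16 + 7 = 2023-08-23 to 2023-08-16 + 57 = 2023-10-12; 2023-10-03 falls inside that range.
(3) due by 2023-10-03 + 21 days = 2023-10-24; 2023-10-29 misses that deadline by 5 days.
The analysis stops there.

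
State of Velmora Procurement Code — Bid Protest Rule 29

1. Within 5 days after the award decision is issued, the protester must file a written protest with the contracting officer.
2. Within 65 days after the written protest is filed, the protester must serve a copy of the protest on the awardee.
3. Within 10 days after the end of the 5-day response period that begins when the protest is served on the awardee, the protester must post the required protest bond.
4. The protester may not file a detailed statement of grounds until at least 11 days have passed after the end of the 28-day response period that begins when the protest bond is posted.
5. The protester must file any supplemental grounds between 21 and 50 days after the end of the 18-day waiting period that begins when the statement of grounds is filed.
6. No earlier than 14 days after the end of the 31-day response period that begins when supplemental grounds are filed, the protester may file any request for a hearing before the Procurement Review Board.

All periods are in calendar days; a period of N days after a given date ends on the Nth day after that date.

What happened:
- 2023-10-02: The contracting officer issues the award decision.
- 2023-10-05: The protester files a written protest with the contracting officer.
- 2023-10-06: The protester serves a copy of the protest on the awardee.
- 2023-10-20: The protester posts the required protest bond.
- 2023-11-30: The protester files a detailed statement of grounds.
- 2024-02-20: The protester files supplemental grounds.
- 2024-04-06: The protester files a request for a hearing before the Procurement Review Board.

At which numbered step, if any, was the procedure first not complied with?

Step 1: 5 days after 2023-10-02 (when the award decision is issued) is 2023-10-07; done 2023-10-05 — timely.
Step 2: 65 days after 2023-10-05 (when the written protest is filed) is 2023-12-09; completed 2023-10-06, before the deadline.
Step 3: 10 days after 2023-10-11 (end of the 5-day response period, which began when the protest is served on the awardee on 2023-10-06) is 2023-10-21; 2023-10-20 is within that limit.
Step 4: the earliest permitted date is 11 days after 2023-11-17 (end of the 28-day response period, which began when the protest bond is posted on 2023-10-20), i.e. 2023-11-28; done 2023-11-30 — permitted.
Step 5: the window is 21–50 days after 2023-12-18 (end of the 18-day waiting period, which began when the statement of grounds is filed on 2023-11-30), so 2024-01-08 through 2024-02-06; done 2024-02-20 — 14 days after the window closed.

Step 5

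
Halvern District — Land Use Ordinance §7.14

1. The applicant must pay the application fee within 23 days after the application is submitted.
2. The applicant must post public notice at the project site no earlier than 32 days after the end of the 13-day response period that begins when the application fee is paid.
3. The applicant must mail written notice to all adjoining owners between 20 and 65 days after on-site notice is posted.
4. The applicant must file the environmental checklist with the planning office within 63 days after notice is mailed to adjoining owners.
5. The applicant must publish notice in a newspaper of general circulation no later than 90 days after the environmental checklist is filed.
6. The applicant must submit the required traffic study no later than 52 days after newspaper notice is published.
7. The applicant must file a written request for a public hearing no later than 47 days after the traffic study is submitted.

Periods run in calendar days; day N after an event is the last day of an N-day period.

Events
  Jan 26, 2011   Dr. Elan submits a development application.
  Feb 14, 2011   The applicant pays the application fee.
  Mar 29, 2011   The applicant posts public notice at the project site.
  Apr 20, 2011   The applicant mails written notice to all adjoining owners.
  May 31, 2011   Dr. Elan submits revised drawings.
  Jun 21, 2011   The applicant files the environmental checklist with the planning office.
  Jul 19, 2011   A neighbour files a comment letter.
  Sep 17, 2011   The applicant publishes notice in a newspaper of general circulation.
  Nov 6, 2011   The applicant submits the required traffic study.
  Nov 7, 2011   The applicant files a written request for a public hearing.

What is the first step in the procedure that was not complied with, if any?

Step 2

Step 1: 23 days after Jan 26, 2011 (when the application is submitted) is Feb 18, 2011; done Feb 14, 2011 — timely.
Step 2: the earliest permitted date is 32 days after Feb 27, 2011 (end of the 13-day response period, which began when the application fee is paid on Feb 14, 2011), i.e. Mar 31, 2011; Mar 29, 2011 is 2 days before the earliest permitted date.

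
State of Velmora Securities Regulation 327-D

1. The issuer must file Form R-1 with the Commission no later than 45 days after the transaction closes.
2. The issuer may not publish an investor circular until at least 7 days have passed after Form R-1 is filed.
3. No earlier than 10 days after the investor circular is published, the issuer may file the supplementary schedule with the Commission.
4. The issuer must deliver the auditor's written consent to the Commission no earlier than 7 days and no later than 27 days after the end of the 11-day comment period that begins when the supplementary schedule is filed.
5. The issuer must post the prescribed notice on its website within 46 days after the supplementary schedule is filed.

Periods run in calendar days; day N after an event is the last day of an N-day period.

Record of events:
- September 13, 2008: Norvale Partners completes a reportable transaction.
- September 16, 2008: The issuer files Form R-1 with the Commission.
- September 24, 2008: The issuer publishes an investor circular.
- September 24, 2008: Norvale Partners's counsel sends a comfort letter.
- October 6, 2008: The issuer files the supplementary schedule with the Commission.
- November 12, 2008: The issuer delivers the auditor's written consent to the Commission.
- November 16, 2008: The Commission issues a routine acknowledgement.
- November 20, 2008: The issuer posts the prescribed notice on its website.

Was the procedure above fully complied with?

Yes

(1) due by September 13, 2008 + 45 days = October 28, 2008; September 16, 2008 is within that limit.
(2) permitted from September 16, 2008 + 7 days = September 23, 2008 onward; done September 24, 2008 — permitted.
(3) permitted from September 24, 2008 + 10 days = October 4, 2008 onward; done October 6, 2008 — permitted.
(4) the permitted window runs from October 17, 2008 + 7 = October 24, 2008 to October 17, 2008 + 27 = November 13, 2008; done November 12, 2008 — within the window.
(5) due by October 6, 2008 + 46 days = November 21, 2008; completed November 20, 2008, before the deadline.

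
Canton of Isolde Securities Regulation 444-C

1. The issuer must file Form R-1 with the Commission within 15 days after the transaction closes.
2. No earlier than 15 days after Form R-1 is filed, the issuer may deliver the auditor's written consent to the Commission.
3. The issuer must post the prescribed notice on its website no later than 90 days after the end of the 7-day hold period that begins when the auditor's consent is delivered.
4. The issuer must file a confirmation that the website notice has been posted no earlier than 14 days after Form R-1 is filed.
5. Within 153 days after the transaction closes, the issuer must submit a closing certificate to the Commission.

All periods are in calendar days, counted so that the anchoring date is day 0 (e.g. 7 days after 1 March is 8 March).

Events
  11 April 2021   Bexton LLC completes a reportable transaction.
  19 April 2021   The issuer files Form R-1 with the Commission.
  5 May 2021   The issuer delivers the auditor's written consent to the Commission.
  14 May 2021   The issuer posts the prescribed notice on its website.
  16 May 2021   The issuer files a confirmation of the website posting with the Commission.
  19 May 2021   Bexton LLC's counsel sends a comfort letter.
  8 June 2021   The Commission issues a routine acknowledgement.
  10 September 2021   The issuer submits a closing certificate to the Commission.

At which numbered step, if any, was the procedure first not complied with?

Step 1 — counting 15 days from 11 April 2021 (when the transaction closes) gives a deadline of 26 April 2021; completed 19 April 2021, before the deadline.
Step 2 — must wait 15 days from 19 April 2021 (when Form R-1 is filed), so not before 4 May 2021; done 5 May 2021, after the minimum wait.
Step 3 — counting 90 days from 12 May 2021 (end of the 7-day hold period, which began when the auditor's consent is delivered on 5 May 2021) gives a deadline of 10 August 2021; 14 May 2021 is within that limit.
Step 4 — must wait 14 days from 19 April 2021 (when Form R-1 is filed), so not before 3 May 2021; 16 May 2021 is on or after that date.
Step 5 — counting 153 days from 11 April 2021 (when the transaction closes) gives a deadline of 11 September 2021; completed 10 September 2021, before the deadline.

None — every step was satisfied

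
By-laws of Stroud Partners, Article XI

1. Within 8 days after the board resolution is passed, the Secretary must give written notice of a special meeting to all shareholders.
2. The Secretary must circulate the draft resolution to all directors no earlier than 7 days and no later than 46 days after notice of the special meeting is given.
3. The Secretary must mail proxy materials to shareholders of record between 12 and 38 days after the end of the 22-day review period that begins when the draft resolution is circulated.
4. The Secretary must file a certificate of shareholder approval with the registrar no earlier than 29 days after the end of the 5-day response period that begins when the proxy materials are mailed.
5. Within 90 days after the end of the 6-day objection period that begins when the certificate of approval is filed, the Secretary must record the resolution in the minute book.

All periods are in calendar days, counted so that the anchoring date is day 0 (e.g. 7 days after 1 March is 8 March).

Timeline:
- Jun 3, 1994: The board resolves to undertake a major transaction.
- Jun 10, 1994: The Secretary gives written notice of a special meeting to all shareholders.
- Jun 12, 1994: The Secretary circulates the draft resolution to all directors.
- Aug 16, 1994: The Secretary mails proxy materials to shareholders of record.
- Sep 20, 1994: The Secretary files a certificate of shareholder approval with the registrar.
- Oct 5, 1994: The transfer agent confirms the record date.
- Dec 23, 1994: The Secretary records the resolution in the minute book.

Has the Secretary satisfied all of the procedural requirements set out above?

No

(1) due by Jun 3, 1994 + 8 days = Jun 11, 1994; done Jun 10, 1994 — timely.
(2) the permitted window runs from Jun 10, 1994 + 7 = Jun 17, 1994 to Jun 10, 1994 + 46 = Jul 26, 1994; Jun 12, 1994 is 5 days too early.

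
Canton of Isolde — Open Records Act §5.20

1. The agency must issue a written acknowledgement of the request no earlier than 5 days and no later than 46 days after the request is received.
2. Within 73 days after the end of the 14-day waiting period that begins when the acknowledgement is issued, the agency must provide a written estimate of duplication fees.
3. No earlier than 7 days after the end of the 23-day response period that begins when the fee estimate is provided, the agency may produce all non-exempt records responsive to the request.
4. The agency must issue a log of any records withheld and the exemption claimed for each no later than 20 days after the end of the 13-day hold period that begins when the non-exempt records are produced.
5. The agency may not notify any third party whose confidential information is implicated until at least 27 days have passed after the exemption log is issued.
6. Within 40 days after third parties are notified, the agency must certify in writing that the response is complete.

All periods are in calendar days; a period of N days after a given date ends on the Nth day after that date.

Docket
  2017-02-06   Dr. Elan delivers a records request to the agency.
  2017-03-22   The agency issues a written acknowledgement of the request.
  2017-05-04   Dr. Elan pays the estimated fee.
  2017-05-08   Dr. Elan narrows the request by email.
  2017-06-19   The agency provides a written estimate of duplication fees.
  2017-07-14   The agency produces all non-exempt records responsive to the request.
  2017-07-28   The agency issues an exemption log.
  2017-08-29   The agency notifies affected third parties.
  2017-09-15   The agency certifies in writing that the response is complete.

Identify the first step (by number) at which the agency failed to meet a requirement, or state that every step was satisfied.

Step 1 — 5 and 46 days from 2017-02-06 (when the request is received) are 2017-02-11 and 2017-03-24 respectively; done 2017-03-22, which is between those dates.
Step 2 — counting 73 days from 2017-04-05 (end of the 14-day waiting period, which began when the acknowledgement is issued on 2017-03-22) gives a deadline of 2017-06-17; 2017-06-19 misses that deadline by 2 days.

Step 2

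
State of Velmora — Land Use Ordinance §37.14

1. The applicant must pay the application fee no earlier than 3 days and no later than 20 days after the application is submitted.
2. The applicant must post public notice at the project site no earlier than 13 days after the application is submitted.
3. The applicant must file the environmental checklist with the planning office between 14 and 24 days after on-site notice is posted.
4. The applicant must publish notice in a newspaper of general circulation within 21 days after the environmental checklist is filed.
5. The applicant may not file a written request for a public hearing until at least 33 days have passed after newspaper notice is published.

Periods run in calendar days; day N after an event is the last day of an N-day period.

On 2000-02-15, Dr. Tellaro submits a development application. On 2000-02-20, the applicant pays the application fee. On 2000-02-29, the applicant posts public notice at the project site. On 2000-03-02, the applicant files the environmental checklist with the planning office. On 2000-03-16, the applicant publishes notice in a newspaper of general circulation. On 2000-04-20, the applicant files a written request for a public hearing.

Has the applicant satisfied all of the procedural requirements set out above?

Step 1: the window is 3–20 days after 2000-02-15 (when the application is submitted), so 2000-02-18 through 2000-03-06; done 2000-02-20, which is between those dates.
Step 2: the earliest permitted date is 13 days after 2000-02-15 (when the application is submitted), i.e. 2000-02-28; done 2000-02-29 — permitted.
Step 3: the window is 14–24 days after 2000-02-29 (when on-site notice is posted), so 2000-03-14 through 2000-03-24; done 2000-03-02 — 12 days before the window opened.
The analysis stops there.

No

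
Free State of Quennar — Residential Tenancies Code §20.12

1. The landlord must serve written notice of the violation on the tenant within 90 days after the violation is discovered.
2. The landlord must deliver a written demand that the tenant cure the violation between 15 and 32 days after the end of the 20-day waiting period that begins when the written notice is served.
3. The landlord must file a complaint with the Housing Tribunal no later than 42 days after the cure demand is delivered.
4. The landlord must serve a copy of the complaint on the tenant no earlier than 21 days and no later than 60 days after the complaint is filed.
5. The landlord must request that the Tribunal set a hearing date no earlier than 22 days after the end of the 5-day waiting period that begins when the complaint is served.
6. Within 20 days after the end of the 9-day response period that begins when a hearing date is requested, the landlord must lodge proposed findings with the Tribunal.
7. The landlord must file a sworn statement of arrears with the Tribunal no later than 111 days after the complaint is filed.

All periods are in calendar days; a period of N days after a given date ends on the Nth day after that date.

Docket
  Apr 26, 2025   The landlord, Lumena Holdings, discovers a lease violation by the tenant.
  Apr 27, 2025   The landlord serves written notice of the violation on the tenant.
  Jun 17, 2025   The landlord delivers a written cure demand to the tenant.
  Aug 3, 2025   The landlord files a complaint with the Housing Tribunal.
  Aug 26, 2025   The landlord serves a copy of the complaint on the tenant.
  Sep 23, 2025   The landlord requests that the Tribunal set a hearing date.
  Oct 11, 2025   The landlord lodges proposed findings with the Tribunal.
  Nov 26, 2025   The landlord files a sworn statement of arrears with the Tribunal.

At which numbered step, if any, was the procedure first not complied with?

Step 3

Step 1: 90 days after Apr 26, 2025 (when the violation is discovered) is Jul 25, 2025; Apr 27, 2025 is within that limit.
Step 2: the window is 15–32 days after May 17, 2025 (end of the 20-day waiting period, which began when the written notice is served on Apr 27, 2025), so Jun 1, 2025 through Jun 18, 2025; Jun 17, 2025 falls inside that range.
Step 3: 42 days after Jun 17, 2025 (when the cure demand is delivered) is Jul 29, 2025; not done until Aug 3, 2025, 5 days after the deadline.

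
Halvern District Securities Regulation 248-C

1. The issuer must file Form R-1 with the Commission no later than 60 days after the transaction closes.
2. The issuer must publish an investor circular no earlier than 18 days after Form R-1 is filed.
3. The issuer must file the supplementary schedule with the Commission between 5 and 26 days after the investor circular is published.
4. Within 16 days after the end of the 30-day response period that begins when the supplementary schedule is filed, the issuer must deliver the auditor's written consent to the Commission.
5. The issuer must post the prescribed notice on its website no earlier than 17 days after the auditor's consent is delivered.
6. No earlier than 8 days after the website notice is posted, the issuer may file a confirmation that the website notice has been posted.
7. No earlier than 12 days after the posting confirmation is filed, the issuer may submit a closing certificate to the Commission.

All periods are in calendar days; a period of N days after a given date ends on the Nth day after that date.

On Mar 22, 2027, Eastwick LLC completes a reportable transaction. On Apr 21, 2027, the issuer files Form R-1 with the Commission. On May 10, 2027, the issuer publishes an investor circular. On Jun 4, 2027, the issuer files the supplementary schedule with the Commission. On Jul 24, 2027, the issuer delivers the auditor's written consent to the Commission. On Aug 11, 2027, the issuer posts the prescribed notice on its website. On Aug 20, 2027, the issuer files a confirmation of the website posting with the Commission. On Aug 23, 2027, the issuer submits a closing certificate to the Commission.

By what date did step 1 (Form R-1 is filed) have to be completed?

May 21, 2027

Step 1 runs from Mar 22, 2027, when the transaction closes. 60 days after Mar 22, 2027 is May 21, 2027.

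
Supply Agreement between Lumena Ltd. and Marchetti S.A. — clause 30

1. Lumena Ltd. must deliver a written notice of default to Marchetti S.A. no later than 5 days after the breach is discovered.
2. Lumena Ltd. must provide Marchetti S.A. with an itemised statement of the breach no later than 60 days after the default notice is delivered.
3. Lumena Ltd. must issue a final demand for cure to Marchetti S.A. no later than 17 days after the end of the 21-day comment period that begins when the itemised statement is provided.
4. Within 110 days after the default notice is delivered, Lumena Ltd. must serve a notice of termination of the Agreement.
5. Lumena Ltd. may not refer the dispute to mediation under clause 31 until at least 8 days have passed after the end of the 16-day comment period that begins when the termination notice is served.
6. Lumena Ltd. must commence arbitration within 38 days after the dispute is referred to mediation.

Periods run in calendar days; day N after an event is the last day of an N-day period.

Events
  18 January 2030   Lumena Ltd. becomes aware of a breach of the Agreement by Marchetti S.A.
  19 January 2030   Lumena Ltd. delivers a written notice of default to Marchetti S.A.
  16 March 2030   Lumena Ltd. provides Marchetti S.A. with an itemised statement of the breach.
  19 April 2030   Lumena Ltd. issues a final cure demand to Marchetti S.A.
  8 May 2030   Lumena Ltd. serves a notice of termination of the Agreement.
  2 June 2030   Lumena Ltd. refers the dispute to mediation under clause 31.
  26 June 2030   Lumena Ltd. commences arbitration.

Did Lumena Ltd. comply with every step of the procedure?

Yes

Step 1 — counting 5 days from 18 January 2030 (when the breach is discovered) gives a deadline of 23 January 2030; done 19 January 2030 — timely.
Step 2 — counting 60 days from 19 January 2030 (when the default notice is delivered) gives a deadline of 20 March 2030; 16 March 2030 is within that limit.
Step 3 — counting 17 days from 6 April 2030 (end of the 21-day comment period, which began when the itemised statement is provided on 16 March 2030) gives a deadline of 23 April 2030; 19 April 2030 is within that limit.
Step 4 — counting 110 days from 19 January 2030 (when the default notice is delivered) gives a deadline of 9 May 2030; completed 8 May 2030, before the deadline.
Step 5 — must wait 8 days from 24 May 2030 (end of the 16-day comment period, which began when the termination notice is served on 8 May 2030), so not before 1 June 2030; 2 June 2030 is on or after that date.
Step 6 — counting 38 days from 2 June 2030 (when the dispute is referred to mediation) gives a deadline of 10 July 2030; completed 26 June 2030, before the deadline.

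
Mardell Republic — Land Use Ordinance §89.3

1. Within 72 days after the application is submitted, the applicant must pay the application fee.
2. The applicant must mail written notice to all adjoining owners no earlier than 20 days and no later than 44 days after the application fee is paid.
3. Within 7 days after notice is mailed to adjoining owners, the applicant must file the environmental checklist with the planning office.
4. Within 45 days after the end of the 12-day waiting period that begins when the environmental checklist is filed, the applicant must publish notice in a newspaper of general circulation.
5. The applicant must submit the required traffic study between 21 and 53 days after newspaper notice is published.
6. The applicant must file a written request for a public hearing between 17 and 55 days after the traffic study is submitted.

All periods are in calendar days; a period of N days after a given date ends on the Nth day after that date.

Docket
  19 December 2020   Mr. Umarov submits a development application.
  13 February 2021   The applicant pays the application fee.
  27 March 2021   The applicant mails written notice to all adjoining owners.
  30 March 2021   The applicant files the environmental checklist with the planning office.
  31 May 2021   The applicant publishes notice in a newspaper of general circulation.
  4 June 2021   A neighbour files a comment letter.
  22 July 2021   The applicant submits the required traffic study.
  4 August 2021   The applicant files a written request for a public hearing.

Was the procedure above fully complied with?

No

Step 1 — counting 72 days from 19 December 2020 (when the application is submitted) gives a deadline of 1 March 2021; done 13 February 2021 — timely.
Step 2 — 20 and 44 days from 13 February 2021 (when the application fee is paid) are 5 March 2021 and 29 March 2021 respectively; 27 March 2021 falls inside that range.
Step 3 — counting 7 days from 27 March 2021 (when notice is mailed to adjoining owners) gives a deadline of 3 April 2021; done 30 March 2021 — timely.
Step 4 — counting 45 days from 11 April 2021 (end of the 12-day waiting period, which began when the environmental checklist is filed on 30 March 2021) gives a deadline of 26 May 2021; not done until 31 May 2021, 5 days after the deadline.
That is the first point of non-compliance.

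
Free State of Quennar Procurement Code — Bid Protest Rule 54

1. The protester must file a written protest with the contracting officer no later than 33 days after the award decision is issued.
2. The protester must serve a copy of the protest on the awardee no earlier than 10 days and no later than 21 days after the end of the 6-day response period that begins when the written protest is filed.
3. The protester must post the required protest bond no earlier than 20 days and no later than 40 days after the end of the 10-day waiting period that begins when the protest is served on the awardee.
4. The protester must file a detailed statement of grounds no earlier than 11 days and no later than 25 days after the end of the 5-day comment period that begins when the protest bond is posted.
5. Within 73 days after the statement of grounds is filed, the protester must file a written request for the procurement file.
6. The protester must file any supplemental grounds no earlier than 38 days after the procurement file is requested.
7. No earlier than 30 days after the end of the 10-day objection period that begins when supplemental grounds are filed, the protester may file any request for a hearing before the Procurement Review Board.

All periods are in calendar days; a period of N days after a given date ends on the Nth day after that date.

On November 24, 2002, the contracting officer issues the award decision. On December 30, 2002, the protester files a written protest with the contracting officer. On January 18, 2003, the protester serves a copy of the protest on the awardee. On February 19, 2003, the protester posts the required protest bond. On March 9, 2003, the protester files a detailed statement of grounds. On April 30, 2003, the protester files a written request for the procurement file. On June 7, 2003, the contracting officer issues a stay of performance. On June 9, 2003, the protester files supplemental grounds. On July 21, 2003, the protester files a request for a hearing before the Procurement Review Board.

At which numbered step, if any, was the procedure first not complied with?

(1) due by November 24, 2002 + 33 days = December 27, 2002; done December 30, 2002 — 3 days late.

Step 1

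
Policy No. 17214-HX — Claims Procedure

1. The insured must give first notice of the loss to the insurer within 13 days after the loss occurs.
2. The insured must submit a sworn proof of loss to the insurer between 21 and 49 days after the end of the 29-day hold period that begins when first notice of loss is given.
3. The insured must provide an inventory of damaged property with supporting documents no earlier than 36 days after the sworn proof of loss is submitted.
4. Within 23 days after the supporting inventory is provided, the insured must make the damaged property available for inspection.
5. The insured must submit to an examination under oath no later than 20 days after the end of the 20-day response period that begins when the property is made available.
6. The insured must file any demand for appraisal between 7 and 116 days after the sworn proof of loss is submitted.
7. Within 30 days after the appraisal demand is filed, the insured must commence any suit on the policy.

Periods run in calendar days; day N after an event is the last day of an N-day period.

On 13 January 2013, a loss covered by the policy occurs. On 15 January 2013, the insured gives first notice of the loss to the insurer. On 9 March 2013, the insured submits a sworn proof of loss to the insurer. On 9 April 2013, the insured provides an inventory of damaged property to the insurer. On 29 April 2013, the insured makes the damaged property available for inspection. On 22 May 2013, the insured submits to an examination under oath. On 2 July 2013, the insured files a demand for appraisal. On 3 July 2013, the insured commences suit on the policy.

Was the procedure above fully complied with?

No

Step 1 — counting 13 days from 13 January 2013 (when the loss occurs) gives a deadline of 26 January 2013; 15 January 2013 is within that limit.
Step 2 — 21 and 49 days from 13 February 2013 (end of the 29-day hold period, which began when first notice of loss is given on 15 January 2013) are 6 March 2013 and 3 April 2013 respectively; 9 March 2013 falls inside that range.
Step 3 — must wait 36 days from 9 March 2013 (when the sworn proof of loss is submitted), so not before 14 April 2013; done 9 April 2013 — 5 days too early.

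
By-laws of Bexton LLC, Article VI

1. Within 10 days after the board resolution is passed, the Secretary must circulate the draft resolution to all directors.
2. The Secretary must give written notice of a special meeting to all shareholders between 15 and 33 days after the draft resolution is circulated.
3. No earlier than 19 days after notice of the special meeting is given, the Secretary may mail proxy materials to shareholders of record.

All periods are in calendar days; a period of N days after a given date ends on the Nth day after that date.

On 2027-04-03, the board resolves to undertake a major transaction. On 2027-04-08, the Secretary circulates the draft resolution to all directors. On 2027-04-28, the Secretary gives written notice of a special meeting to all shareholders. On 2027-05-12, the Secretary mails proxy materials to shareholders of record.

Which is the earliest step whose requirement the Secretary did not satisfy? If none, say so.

Step 1 — counting 10 days from 2027-04-03 (when the board resolution is passed) gives a deadline of 2027-04-13; done 2027-04-08 — timely.
Step 2 — 15 and 33 days from 2027-04-08 (when the draft resolution is circulated) are 2027-04-23 and 2027-05-11 respectively; done 2027-04-28 — within the window.
Step 3 — must wait 19 days from 2027-04-28 (when notice of the special meeting is given), so not before 2027-05-17; acted on 2027-05-12, 5 days prematurely.

Step 3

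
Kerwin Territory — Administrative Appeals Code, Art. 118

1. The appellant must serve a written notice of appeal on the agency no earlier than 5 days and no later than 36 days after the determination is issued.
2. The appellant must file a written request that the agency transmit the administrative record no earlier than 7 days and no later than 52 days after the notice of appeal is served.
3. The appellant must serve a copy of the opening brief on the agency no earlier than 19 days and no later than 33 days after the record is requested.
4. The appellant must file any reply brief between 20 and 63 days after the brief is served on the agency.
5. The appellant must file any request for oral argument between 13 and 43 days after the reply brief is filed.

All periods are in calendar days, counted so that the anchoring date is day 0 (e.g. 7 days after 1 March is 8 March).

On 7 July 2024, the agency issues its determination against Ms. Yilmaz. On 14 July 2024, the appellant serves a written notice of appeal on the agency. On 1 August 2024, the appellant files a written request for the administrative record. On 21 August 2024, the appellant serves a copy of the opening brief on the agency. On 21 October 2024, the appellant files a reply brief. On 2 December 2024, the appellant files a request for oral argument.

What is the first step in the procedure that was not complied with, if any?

None — every step was satisfied

(1) the permitted window runs from 7 July 2024 + 5 = 12 July 2024 to 7 July 2024 + 36 = 12 August 2024; done 14 July 2024, which is between those dates.
(2) the permitted window runs from 14 July 2024 + 7 = 21 July 2024 to 14 July 2024 + 52 = 4 September 2024; done 1 August 2024 — within the window.
(3) the permitted window runs from 1 August 2024 + 19 = 20 August 2024 to 1 August 2024 + 33 = 3 September 2024; 21 August 2024 falls inside that range.
(4) the permitted window runs from 21 August 2024 + 20 = 10 September 2024 to 21 August 2024 + 63 = 23 October 2024; done 21 October 2024 — within the window.
(5) the permitted window runs from 21 October 2024 + 13 = 3 November 2024 to 21 October 2024 + 43 = 3 December 2024; done 2 December 2024, which is between those dates.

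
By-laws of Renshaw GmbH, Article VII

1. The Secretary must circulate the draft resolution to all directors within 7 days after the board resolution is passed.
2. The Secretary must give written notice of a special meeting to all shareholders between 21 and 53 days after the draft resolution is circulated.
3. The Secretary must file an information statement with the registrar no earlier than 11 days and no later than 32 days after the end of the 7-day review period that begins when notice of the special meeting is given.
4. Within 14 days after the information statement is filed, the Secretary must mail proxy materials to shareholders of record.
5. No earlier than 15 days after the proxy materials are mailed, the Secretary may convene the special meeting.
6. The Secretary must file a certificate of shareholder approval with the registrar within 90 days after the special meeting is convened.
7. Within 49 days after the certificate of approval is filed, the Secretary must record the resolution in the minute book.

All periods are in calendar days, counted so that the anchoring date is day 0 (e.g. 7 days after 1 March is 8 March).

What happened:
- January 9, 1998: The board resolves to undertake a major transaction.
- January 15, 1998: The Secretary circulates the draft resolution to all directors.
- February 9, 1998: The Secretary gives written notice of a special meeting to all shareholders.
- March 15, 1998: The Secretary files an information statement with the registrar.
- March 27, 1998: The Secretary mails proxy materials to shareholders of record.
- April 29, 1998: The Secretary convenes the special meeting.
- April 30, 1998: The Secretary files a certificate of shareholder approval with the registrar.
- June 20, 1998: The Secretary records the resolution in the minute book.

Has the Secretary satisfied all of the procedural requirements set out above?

Step 1 — counting 7 days from January 9, 1998 (when the board resolution is passed) gives a deadline of January 16, 1998; January 15, 1998 is within that limit.
Step 2 — 21 and 53 days from January 15, 1998 (when the draft resolution is circulated) are February 5, 1998 and March 9, 1998 respectively; done February 9, 1998, which is between those dates.
Step 3 — 11 and 32 days from February 16, 1998 (end of the 7-day review period, which began when notice of the special meeting is given on February 9, 1998) are February 27, 1998 and March 20, 1998 respectively; done March 15, 1998, which is between those dates.
Step 4 — counting 14 days from March 15, 1998 (when the information statement is filed) gives a deadline of March 29, 1998; completed March 27, 1998, before the deadline.
Step 5 — must wait 15 days from March 27, 1998 (when the proxy materials are mailed), so not before April 11, 1998; done April 29, 1998 — permitted.
Step 6 — counting 90 days from April 29, 1998 (when the special meeting is convened) gives a deadline of July 28, 1998; April 30, 1998 is within that limit.
Step 7 — counting 49 days from April 30, 1998 (when the certificate of approval is filed) gives a deadline of June 18, 1998; done June 20, 1998 — 2 days late.

No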